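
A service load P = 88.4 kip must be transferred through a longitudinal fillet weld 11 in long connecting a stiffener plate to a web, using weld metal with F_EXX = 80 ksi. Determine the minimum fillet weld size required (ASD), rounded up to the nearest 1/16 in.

Total weld length L = 11 in.
Required throat t_e = P × Ω / (0.6 F_EXX × L) = 88.4 × 2.0 / (0.6 × 80 × 11) = 0.3348 in.
Required leg w = t_e / 0.707 = 0.4736 in → use 1/2 in.

w = 1/2 in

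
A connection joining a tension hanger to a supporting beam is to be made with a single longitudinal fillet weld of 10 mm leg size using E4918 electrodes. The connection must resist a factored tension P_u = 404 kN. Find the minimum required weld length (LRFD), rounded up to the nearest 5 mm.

L = 260 mm

E49XX → F_EXX = 490 MPa.
Throat t_e = 0.707 × 10 = 7.07 mm.
φr_n = 0.75 × 0.6 × 490 × 7.07 × 10⁻³ = 1.559 kN/mm.
L_req = P_u / φr_n = 404 / 1.559 = 259.2 mm total.
Round up → use L = 260 mm.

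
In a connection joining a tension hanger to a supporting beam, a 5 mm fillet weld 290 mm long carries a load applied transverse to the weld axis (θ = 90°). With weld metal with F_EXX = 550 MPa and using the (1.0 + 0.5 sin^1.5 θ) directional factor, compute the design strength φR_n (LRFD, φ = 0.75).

t_e = 0.707 × 5 = 3.535 mm; A_we = 3.535 × 290 = 1025 mm².
Directional factor: 1.0 + 0.5 sin^1.5(90°) = 1.5.
F_nw = 0.6 × 550 × 1.5 = 495 MPa.
φR_n = 0.75 × 495 × 1025 × 10⁻³ = 380.6 kN.

φR_n ≈ 381 kN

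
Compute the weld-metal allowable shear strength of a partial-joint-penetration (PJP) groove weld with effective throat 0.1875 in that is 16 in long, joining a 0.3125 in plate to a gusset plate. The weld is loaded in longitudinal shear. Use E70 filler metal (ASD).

E70XX → F_EXX = 70 ksi.
Effective throat (given) t_e = 0.1875 in.
A_we = 0.1875 × 16 = 3 in².
F_nw = 0.6 F_EXX = 42 ksi.
R_n/Ω = (42 × 3) / 2.0 = 63 kip.

R_n/Ω ≈ 63 kip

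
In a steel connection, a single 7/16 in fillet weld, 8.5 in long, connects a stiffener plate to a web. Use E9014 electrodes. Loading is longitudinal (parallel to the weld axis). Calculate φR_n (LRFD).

φR_n ≈ 106 kips

E90XX → F_EXX = 90 ksi.
Effective throat t_e = 0.707 × 0.4375 = 0.3093 in.
Total length L = 8.5 in; A_we = 0.3093 × 8.5 = 2.629 in².
F_nw = 0.6 F_EXX = 0.6 × 90 = 54 ksi.
φR_n = 0.75 × 54 × 2.629 = 106.5 kips.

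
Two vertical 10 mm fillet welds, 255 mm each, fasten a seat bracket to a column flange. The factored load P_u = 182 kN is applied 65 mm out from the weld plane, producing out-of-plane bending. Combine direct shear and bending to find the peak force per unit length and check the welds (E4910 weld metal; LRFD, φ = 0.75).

f_max ≈ 652 N/mm; adequate

E49XX → F_EXX = 490 MPa.
L_w = 2 × 255 = 510 mm; section modulus (unit throat) S = 2 × L²/6 = 21680 mm².
Direct shear f_v = P/L_w = 182×10³/510 = 356.9 N/mm.
Moment M = P × e = 182×10³ × 65 = 11830000 N·mm; bending f_b = M/S = 545.8 N/mm.
f_max = √(f_v² + f_b²) = √(356.9² + 545.8²) = 652.1 N/mm.
φr_n = 0.75 × 0.6 × 490 × (0.707 × 10) = 1559 N/mm → adequate.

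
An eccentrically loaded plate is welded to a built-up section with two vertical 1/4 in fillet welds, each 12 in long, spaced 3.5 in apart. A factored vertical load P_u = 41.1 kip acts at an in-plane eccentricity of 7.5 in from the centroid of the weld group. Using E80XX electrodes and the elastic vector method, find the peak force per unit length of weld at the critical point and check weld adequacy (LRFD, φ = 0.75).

f_max ≈ 6.04 kip/in; adequate

E80XX → F_EXX = 80 ksi.
Total weld length L_w = 24 in. Treat welds as unit-width lines.
Polar moment about centroid: J = 2[d³/12 + d(b/2)²] = 2[12³/12 + 12×1.75²] = 361.5 in³.
Direct shear f_v = P/L_w = 41.1 / 24 = 1.713 kip/in (vertical).
Torsion M = P·e = 41.1 × 7.5 = 308.25 kip·in.
Critical point at (x, y) = (1.75, 6) from centroid. f_tx = M·y/J = 5.116 kip/in; f_ty = M·x/J = 1.492 kip/in.
Resultant f_max = √[f_tx² + (f_v + f_ty)²] = √[5.116² + (1.713 + 1.492)²] = 6.037 kip/in.
Capacity per unit length: φr_n = 0.75 × 0.6 × 80 × (0.707 × 0.25) = 6.363 kip/in.
6.037 ≤ 6.363 → adequate.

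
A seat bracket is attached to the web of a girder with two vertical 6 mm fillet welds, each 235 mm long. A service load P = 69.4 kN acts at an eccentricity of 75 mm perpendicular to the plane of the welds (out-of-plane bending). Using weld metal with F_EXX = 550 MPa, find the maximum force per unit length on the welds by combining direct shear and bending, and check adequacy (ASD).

L_w = 2 × 235 = 470 mm; section modulus (unit throat) S = 2 × L²/6 = 18410 mm².
Direct shear f_v = P/L_w = 69.4×10³/470 = 147.7 N/mm.
Moment M = P × e = 69.4×10³ × 75 = 5205000 N·mm; bending f_b = M/S = 282.8 N/mm.
f_max = √(f_v² + f_b²) = √(147.7² + 282.8²) = 319 N/mm.
r_n/Ω = (1/2.0) × 0.6 × 550 × (0.707 × 6) = 699.9 N/mm → adequate.

f_max ≈ 319 N/mm; adequate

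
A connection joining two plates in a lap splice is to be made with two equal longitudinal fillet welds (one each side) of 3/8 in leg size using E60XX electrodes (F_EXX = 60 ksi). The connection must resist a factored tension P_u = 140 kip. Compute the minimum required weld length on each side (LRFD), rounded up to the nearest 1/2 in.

Throat t_e = 0.707 × 0.375 = 0.2651 in.
φr_n = 0.75 × 0.6 × 60 × 0.2651 = 7.158 kip/in.
L_req = P_u / φr_n = 140 / 7.158 = 19.56 in total.
Per side: 19.56 / 2 = 9.779 in.
Round up → use L = 10 in on each side.

L = 10 in on each side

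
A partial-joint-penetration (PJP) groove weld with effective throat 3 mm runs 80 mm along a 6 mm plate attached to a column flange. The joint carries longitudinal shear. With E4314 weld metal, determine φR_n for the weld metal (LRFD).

φR_n ≈ 46.4 kN

E43XX → F_EXX = 430 MPa.
Effective throat (given) t_e = 3 mm.
A_we = 3 × 80 = 240 mm².
F_nw = 0.6 F_EXX = 258 MPa.
φR_n = 0.75 × 258 × 240 × 10⁻³ = 46.44 kN.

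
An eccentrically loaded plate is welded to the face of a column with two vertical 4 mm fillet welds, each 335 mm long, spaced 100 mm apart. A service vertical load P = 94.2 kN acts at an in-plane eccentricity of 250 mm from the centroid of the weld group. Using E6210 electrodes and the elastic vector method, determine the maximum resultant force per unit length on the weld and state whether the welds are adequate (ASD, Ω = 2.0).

f_max ≈ 575 N/mm; NOT adequate

E62XX → F_EXX = 620 MPa.
Total weld length L_w = 670 mm. Treat welds as unit-width lines.
Polar moment about centroid: J = 2[d³/12 + d(b/2)²] = 2[335³/12 + 335×50²] = 7941000 mm³.
Direct shear f_v = P/L_w = 94.2×10³ / 670 = 140.6 N/mm (vertical).
Torsion M = P·e = 94.2×10³ × 250 = 23550000 N·mm.
Critical point at (x, y) = (50, 167.5) from centroid. f_tx = M·y/J = 496.7 N/mm; f_ty = M·x/J = 148.3 N/mm.
Resultant f_max = √[f_tx² + (f_v + f_ty)²] = √[496.7² + (140.6 + 148.3)²] = 574.6 N/mm.
Capacity per unit length: r_n/Ω = (1/2.0) × 0.6 × 620 × (0.707 × 4) = 526 N/mm.
574.6 > 526 → NOT adequate.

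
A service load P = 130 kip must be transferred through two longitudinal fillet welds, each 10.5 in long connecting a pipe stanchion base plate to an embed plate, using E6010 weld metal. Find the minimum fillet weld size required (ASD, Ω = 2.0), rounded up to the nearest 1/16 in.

w = 1/2 in

E60XX → F_EXX = 60 ksi.
Total weld length L = 21 in.
Required throat t_e = P × Ω / (0.6 F_EXX × L) = 130 × 2.0 / (0.6 × 60 × 21) = 0.3439 in.
Required leg w = t_e / 0.707 = 0.4864 in → use 1/2 in.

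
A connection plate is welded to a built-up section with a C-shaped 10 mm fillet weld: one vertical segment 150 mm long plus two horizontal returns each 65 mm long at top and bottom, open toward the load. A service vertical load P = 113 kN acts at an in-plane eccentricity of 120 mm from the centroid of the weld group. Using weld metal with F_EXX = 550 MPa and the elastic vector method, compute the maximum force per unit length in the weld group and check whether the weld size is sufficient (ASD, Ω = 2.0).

f_max ≈ 1350 N/mm; NOT adequate

Total weld length L_w = 280 mm. Treat welds as unit-width lines.
Centroid: x̄ = 2×65×32.5 / 280 = 15.09 mm from the vertical weld.
Polar moment about centroid: J = I_x + I_y = [150³/12 + 2×65×75²] + [150×15.09² + 2(65³/12 + 65×17.41²)] = 1132000 mm³.
Direct shear f_v = P/L_w = 113×10³ / 280 = 403.6 N/mm (vertical).
Torsion M = P·e = 113×10³ × 120 = 13560000 N·mm.
Critical point at (x, y) = (49.91, 75) from centroid. f_tx = M·y/J = 898.5 N/mm; f_ty = M·x/J = 598 N/mm.
Resultant f_max = √[f_tx² + (f_v + f_ty)²] = √[898.5² + (403.6 + 598)²] = 1346 N/mm.
Capacity per unit length: r_n/Ω = (1/2.0) × 0.6 × 550 × (0.707 × 10) = 1167 N/mm.
1346 > 1167 → NOT adequate.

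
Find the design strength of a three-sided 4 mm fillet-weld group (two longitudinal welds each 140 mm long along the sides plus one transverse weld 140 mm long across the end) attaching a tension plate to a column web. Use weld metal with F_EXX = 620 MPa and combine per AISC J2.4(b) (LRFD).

φR_n ≈ 353 kN

t_e = 0.707 × 4 = 2.828 mm.
R_nwl = 0.6 × 620 × 2.828 × 280 × 10⁻³ = 294.6 kN (longitudinal, 2 welds).
R_nwt = 0.6 × 620 × 2.828 × 140 × 10⁻³ = 147.3 kN (transverse, base value).
(i) R_nwl + R_nwt = 441.8 kN; (ii) 0.85 R_nwl + 1.5 R_nwt = 471.3 kN.
R_n = max = 471.3 kN [governs: (ii)]; φR_n = 353.5 kN.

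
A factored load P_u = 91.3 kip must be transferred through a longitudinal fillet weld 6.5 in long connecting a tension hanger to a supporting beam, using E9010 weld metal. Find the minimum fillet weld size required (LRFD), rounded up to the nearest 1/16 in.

w = 1/2 in

E90XX → F_EXX = 90 ksi.
Total weld length L = 6.5 in.
Required throat t_e = P_u / (φ × 0.6 F_EXX × L) = 91.3 / (0.75 × 0.6 × 90 × 6.5) = 0.3468 in.
Required leg w = t_e / 0.707 = 0.4905 in → use 1/2 in.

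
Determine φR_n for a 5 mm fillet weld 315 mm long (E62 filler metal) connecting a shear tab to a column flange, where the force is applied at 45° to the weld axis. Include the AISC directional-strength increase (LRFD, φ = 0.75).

φR_n ≈ 403 kN

E62XX → F_EXX = 620 MPa.
t_e = 0.707 × 5 = 3.535 mm; A_we = 3.535 × 315 = 1114 mm².
Directional factor: 1.0 + 0.5 sin^1.5(45°) = 1.297.
F_nw = 0.6 × 620 × 1.297 = 482.6 MPa.
φR_n = 0.75 × 482.6 × 1114 × 10⁻³ = 403 kN.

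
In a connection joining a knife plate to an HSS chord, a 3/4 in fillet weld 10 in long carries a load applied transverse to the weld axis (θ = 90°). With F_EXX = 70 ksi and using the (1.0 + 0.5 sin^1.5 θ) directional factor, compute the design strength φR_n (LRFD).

t_e = 0.707 × 0.75 = 0.5302 in; A_we = 0.5302 × 10 = 5.303 in².
Directional factor: 1.0 + 0.5 sin^1.5(90°) = 1.5.
F_nw = 0.6 × 70 × 1.5 = 63 ksi.
φR_n = 0.75 × 63 × 5.303 = 250.5 kip.

φR_n ≈ 251 kip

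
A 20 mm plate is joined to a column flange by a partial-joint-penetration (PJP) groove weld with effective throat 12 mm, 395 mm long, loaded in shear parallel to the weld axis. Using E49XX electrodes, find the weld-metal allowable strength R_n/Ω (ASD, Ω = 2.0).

R_n/Ω ≈ 697 kN

E49XX → F_EXX = 490 MPa.
Effective throat (given) t_e = 12 mm.
A_we = 12 × 395 = 4740 mm².
F_nw = 0.6 F_EXX = 294 MPa.
R_n/Ω = (294 × 4740) / 2.0 × 10⁻³ = 696.8 kN.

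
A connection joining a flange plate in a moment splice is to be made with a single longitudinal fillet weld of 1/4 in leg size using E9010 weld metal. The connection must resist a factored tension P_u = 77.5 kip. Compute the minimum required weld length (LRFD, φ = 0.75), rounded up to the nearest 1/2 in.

L = 11 in

E90XX → F_EXX = 90 ksi.
Throat t_e = 0.707 × 0.25 = 0.1767 in.
φr_n = 0.75 × 0.6 × 90 × 0.1767 = 7.158 kip/in.
L_req = P_u / φr_n = 77.5 / 7.158 = 10.83 in total.
Round up → use L = 11 in.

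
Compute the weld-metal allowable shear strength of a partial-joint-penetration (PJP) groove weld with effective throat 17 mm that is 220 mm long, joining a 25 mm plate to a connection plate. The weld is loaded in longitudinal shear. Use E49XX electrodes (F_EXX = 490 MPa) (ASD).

Effective throat (given) t_e = 17 mm.
A_we = 17 × 220 = 3740 mm².
F_nw = 0.6 F_EXX = 294 MPa.
R_n/Ω = (294 × 3740) / 2.0 × 10⁻³ = 549.8 kN.

R_n/Ω ≈ 550 kN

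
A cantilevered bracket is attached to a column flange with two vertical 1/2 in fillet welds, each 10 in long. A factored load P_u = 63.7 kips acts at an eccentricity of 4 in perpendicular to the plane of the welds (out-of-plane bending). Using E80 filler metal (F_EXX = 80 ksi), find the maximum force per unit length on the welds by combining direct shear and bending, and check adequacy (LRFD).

f_max ≈ 8.28 kip/in; adequate

L_w = 2 × 10 = 20 in; section modulus (unit throat) S = 2 × L²/6 = 33.33 in².
Direct shear f_v = P/L_w = 63.7/20 = 3.185 kip/in.
Moment M = P × e = 63.7 × 4 = 254.8 kip·in; bending f_b = M/S = 7.644 kip/in.
f_max = √(f_v² + f_b²) = √(3.185² + 7.644²) = 8.281 kip/in.
φr_n = 0.75 × 0.6 × 80 × (0.707 × 0.5) = 12.73 kip/in → adequate.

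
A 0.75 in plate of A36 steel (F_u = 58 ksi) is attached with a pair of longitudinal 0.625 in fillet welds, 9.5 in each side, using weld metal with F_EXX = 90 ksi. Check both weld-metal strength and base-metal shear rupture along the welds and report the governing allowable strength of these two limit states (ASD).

R_n/Ω ≈ 227 kips (weld metal governs)

t_e = 0.707 × 0.625 = 0.4419 in; L = 19 in.
Weld metal: R_n/Ω = (1/2.0) × 0.6 × 90 × 0.4419 × 19 = 226.7 kips.
Base metal (shear rupture): R_n/Ω = (1/2.0) × 0.6 × 58 × 0.75 × 19 = 247.9 kips.
Governing: weld metal.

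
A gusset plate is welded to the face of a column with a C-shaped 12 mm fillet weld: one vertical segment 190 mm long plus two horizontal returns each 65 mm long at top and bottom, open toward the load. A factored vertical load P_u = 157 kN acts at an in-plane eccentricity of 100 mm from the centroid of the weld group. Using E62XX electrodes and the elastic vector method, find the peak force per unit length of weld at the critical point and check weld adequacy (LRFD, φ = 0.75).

f_max ≈ 1220 N/mm; adequate

E62XX → F_EXX = 620 MPa.
Total weld length L_w = 320 mm. Treat welds as unit-width lines.
Centroid: x̄ = 2×65×32.5 / 320 = 13.2 mm from the vertical weld.
Polar moment about centroid: J = I_x + I_y = [190³/12 + 2×65×95²] + [190×13.2² + 2(65³/12 + 65×19.3²)] = 1872000 mm³.
Direct shear f_v = P/L_w = 157×10³ / 320 = 490.6 N/mm (vertical).
Torsion M = P·e = 157×10³ × 100 = 15700000 N·mm.
Critical point at (x, y) = (51.8, 95) from centroid. f_tx = M·y/J = 796.7 N/mm; f_ty = M·x/J = 434.4 N/mm.
Resultant f_max = √[f_tx² + (f_v + f_ty)²] = √[796.7² + (490.6 + 434.4)²] = 1221 N/mm.
Capacity per unit length: φr_n = 0.75 × 0.6 × 620 × (0.707 × 12) = 2367 N/mm.
1221 ≤ 2367 → adequate.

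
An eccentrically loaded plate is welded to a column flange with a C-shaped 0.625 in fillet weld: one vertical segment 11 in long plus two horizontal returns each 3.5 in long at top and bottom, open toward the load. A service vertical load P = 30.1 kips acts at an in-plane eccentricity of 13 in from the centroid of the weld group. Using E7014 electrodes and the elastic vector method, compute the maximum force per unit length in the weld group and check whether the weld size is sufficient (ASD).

f_max ≈ 7.96 kip/in; adequate

E70XX → F_EXX = 70 ksi.
Total weld length L_w = 18 in. Treat welds as unit-width lines.
Centroid: x̄ = 2×3.5×1.75 / 18 = 0.6806 in from the vertical weld.
Polar moment about centroid: J = I_x + I_y = [11³/12 + 2×3.5×5.5²] + [11×0.6806² + 2(3.5³/12 + 3.5×1.069²)] = 342.9 in³.
Direct shear f_v = P/L_w = 30.1 / 18 = 1.672 kip/in (vertical).
Torsion M = P·e = 30.1 × 13 = 391.3 kip·in.
Critical point at (x, y) = (2.819, 5.5) from centroid. f_tx = M·y/J = 6.276 kip/in; f_ty = M·x/J = 3.217 kip/in.
Resultant f_max = √[f_tx² + (f_v + f_ty)²] = √[6.276² + (1.672 + 3.217)²] = 7.956 kip/in.
Capacity per unit length: r_n/Ω = (1/2.0) × 0.6 × 70 × (0.707 × 0.625) = 9.279 kip/in.
7.956 ≤ 9.279 → adequate.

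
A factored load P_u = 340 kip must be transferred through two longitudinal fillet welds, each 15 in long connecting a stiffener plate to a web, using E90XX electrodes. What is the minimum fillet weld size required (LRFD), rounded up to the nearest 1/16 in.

w = 7/16 in

E90XX → F_EXX = 90 ksi.
Total weld length L = 30 in.
Required throat t_e = P_u / (φ × 0.6 F_EXX × L) = 340 / (0.75 × 0.6 × 90 × 30) = 0.2798 in.
Required leg w = t_e / 0.707 = 0.3958 in → use 7/16 in.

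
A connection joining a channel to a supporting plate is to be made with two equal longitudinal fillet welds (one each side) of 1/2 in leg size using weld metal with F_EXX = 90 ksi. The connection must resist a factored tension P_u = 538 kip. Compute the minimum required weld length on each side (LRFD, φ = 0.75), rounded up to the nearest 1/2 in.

Throat t_e = 0.707 × 0.5 = 0.3535 in.
φr_n = 0.75 × 0.6 × 90 × 0.3535 = 14.32 kip/in.
L_req = P_u / φr_n = 538 / 14.32 = 37.58 in total.
Per side: 37.58 / 2 = 18.79 in.
Round up → use L = 19 in on each side.

L = 19 in on each side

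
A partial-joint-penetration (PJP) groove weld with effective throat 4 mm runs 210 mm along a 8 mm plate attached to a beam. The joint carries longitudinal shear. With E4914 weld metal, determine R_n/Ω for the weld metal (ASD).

R_n/Ω ≈ 123 kN

E49XX → F_EXX = 490 MPa.
Effective throat (given) t_e = 4 mm.
A_we = 4 × 210 = 840 mm².
F_nw = 0.6 F_EXX = 294 MPa.
R_n/Ω = (294 × 840) / 2.0 × 10⁻³ = 123.5 kN.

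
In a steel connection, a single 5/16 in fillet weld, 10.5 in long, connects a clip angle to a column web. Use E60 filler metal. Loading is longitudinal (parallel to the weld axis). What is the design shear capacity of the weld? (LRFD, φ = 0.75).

E60XX → F_EXX = 60 ksi.
Effective throat t_e = 0.707 × 0.3125 = 0.2209 in.
Total length L = 10.5 in; A_we = 0.2209 × 10.5 = 2.32 in².
F_nw = 0.6 F_EXX = 0.6 × 60 = 36 ksi.
φR_n = 0.75 × 36 × 2.32 = 62.64 kips.

φR_n ≈ 62.6 kips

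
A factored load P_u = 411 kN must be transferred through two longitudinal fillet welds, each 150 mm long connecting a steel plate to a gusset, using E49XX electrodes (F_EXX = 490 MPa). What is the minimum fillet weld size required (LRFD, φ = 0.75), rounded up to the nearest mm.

Total weld length L = 300 mm.
Required throat t_e = P_u / (φ × 0.6 F_EXX × L) = 411 / (0.75 × 0.6 × 490 × 300 × 10⁻³) = 6.213 mm.
Required leg w = t_e / 0.707 = 8.788 mm → use 9 mm.

w = 9 mm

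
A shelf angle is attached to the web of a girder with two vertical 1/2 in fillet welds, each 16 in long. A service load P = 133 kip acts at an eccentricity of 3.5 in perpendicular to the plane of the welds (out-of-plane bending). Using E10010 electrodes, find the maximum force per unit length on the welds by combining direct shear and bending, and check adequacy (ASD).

f_max ≈ 6.86 kip/in; adequate

E100XX → F_EXX = 100 ksi.
L_w = 2 × 16 = 32 in; section modulus (unit throat) S = 2 × L²/6 = 85.33 in².
Direct shear f_v = P/L_w = 133/32 = 4.156 kip/in.
Moment M = P × e = 133 × 3.5 = 465.5 kip·in; bending f_b = M/S = 5.455 kip/in.
f_max = √(f_v² + f_b²) = √(4.156² + 5.455²) = 6.858 kip/in.
r_n/Ω = (1/2.0) × 0.6 × 100 × (0.707 × 0.5) = 10.6 kip/in → adequate.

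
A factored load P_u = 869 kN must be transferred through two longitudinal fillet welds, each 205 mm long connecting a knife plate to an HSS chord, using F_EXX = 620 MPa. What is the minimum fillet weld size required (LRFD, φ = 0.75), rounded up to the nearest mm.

Total weld length L = 410 mm.
Required throat t_e = P_u / (φ × 0.6 F_EXX × L) = 869 / (0.75 × 0.6 × 620 × 410 × 10⁻³) = 7.597 mm.
Required leg w = t_e / 0.707 = 10.75 mm → use 11 mm.

w = 11 mm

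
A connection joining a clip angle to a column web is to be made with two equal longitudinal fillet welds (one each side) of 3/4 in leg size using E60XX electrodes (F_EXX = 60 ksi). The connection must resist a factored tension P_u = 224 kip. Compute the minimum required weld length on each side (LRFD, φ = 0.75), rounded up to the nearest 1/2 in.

Throat t_e = 0.707 × 0.75 = 0.5302 in.
φr_n = 0.75 × 0.6 × 60 × 0.5302 = 14.32 kip/in.
L_req = P_u / φr_n = 224 / 14.32 = 15.65 in total.
Per side: 15.65 / 2 = 7.823 in.
Round up → use L = 8 in on each side.

L = 8 in on each side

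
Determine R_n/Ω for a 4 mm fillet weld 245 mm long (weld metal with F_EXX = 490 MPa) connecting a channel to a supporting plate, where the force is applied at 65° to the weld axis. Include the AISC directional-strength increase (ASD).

R_n/Ω ≈ 146 kN

t_e = 0.707 × 4 = 2.828 mm; A_we = 2.828 × 245 = 692.9 mm².
Directional factor: 1.0 + 0.5 sin^1.5(65°) = 1.431.
F_nw = 0.6 × 490 × 1.431 = 420.8 MPa.
R_n/Ω = (420.8 × 692.9) / 2.0 × 10⁻³ = 145.8 kN.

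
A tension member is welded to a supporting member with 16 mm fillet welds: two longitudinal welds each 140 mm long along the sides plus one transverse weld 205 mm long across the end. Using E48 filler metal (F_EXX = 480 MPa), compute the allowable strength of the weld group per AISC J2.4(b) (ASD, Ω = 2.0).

R_n/Ω ≈ 889 kN

t_e = 0.707 × 16 = 11.31 mm.
R_nwl = 0.6 × 480 × 11.31 × 280 × 10⁻³ = 912.2 kN (longitudinal, 2 welds).
R_nwt = 0.6 × 480 × 11.31 × 205 × 10⁻³ = 667.9 kN (transverse, base value).
(i) R_nwl + R_nwt = 1580 kN; (ii) 0.85 R_nwl + 1.5 R_nwt = 1777 kN.
R_n = max = 1777 kN [governs: (ii)]; R_n/Ω = 888.6 kN.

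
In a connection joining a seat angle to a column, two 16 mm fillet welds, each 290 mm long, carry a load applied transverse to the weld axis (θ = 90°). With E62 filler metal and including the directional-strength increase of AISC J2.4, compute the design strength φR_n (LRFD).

φR_n ≈ 2750 kN

E62XX → F_EXX = 620 MPa.
t_e = 0.707 × 16 = 11.31 mm; A_we = 11.31 × 580 = 6561 mm².
Directional factor: 1.0 + 0.5 sin^1.5(90°) = 1.5.
F_nw = 0.6 × 620 × 1.5 = 558 MPa.
φR_n = 0.75 × 558 × 6561 × 10⁻³ = 2746 kN.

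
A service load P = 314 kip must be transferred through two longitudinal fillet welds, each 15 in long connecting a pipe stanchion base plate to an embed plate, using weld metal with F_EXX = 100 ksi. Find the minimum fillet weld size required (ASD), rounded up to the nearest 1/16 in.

w = 1/2 in

Total weld length L = 30 in.
Required throat t_e = P × Ω / (0.6 F_EXX × L) = 314 × 2.0 / (0.6 × 100 × 30) = 0.3489 in.
Required leg w = t_e / 0.707 = 0.4935 in → use 1/2 in.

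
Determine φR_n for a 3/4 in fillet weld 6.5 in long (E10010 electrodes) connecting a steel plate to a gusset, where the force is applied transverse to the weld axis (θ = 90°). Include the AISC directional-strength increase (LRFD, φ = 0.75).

φR_n ≈ 233 kip

E100XX → F_EXX = 100 ksi.
t_e = 0.707 × 0.75 = 0.5302 in; A_we = 0.5302 × 6.5 = 3.447 in².
Directional factor: 1.0 + 0.5 sin^1.5(90°) = 1.5.
F_nw = 0.6 × 100 × 1.5 = 90 ksi.
φR_n = 0.75 × 90 × 3.447 = 232.6 kip.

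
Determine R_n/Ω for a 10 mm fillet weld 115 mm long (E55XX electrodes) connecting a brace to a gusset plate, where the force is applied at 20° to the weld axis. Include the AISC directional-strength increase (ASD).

R_n/Ω ≈ 148 kN

E55XX → F_EXX = 550 MPa.
t_e = 0.707 × 10 = 7.07 mm; A_we = 7.07 × 115 = 813 mm².
Directional factor: 1.0 + 0.5 sin^1.5(20°) = 1.1.
F_nw = 0.6 × 550 × 1.1 = 363 MPa.
R_n/Ω = (363 × 813) / 2.0 × 10⁻³ = 147.6 kN.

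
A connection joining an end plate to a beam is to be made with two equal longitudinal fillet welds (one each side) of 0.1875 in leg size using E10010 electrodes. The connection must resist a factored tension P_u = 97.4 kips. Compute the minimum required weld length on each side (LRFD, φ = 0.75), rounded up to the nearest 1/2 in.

L = 8.5 in on each side

E100XX → F_EXX = 100 ksi.
Throat t_e = 0.707 × 0.1875 = 0.1326 in.
φr_n = 0.75 × 0.6 × 100 × 0.1326 = 5.965 kips/in.
L_req = P_u / φr_n = 97.4 / 5.965 = 16.33 in total.
Per side: 16.33 / 2 = 8.164 in.
Round up → use L = 8.5 in on each side.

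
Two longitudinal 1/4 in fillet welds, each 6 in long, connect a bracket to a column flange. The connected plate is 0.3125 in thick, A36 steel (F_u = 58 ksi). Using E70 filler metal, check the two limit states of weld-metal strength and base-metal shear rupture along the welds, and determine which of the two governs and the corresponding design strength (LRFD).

E70XX → F_EXX = 70 ksi.
t_e = 0.707 × 0.25 = 0.1767 in; L = 12 in.
Weld metal: φR_n = 0.75 × 0.6 × 70 × 0.1767 × 12 = 66.81 kips.
Base metal (shear rupture): φR_n = 0.75 × 0.6 × 58 × 0.3125 × 12 = 97.88 kips.
Governing: weld metal.

φR_n ≈ 66.8 kips (weld metal governs)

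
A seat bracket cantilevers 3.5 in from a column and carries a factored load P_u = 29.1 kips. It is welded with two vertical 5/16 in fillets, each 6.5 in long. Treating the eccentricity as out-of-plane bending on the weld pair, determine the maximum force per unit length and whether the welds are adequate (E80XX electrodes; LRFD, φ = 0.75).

E80XX → F_EXX = 80 ksi.
L_w = 2 × 6.5 = 13 in; section modulus (unit throat) S = 2 × L²/6 = 14.08 in².
Direct shear f_v = P/L_w = 29.1/13 = 2.238 kip/in.
Moment M = P × e = 29.1 × 3.5 = 101.85 kip·in; bending f_b = M/S = 7.232 kip/in.
f_max = √(f_v² + f_b²) = √(2.238² + 7.232²) = 7.57 kip/in.
φr_n = 0.75 × 0.6 × 80 × (0.707 × 0.3125) = 7.954 kip/in → adequate.

f_max ≈ 7.57 kip/in; adequate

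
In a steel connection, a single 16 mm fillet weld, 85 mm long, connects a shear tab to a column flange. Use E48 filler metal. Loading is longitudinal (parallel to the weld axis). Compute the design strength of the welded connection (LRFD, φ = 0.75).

φR_n ≈ 208 kN

E48XX → F_EXX = 480 MPa.
Effective throat t_e = 0.707 × 16 = 11.31 mm.
Total length L = 85 mm; A_we = 11.31 × 85 = 961.5 mm².
F_nw = 0.6 F_EXX = 0.6 × 480 = 288 MPa.
φR_n = 0.75 × 288 × 961.5 × 10⁻³ = 207.7 kN.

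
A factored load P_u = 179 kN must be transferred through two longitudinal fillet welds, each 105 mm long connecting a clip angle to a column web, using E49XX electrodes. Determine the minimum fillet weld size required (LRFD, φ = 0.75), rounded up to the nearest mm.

w = 6 mm

E49XX → F_EXX = 490 MPa.
Total weld length L = 210 mm.
Required throat t_e = P_u / (φ × 0.6 F_EXX × L) = 179 / (0.75 × 0.6 × 490 × 210 × 10⁻³) = 3.866 mm.
Required leg w = t_e / 0.707 = 5.468 mm → use 6 mm.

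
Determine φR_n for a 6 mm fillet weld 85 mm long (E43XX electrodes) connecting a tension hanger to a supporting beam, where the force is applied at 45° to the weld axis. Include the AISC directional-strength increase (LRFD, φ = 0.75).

φR_n ≈ 90.5 kN

E43XX → F_EXX = 430 MPa.
t_e = 0.707 × 6 = 4.242 mm; A_we = 4.242 × 85 = 360.6 mm².
Directional factor: 1.0 + 0.5 sin^1.5(45°) = 1.297.
F_nw = 0.6 × 430 × 1.297 = 334.7 MPa.
φR_n = 0.75 × 334.7 × 360.6 × 10⁻³ = 90.51 kN.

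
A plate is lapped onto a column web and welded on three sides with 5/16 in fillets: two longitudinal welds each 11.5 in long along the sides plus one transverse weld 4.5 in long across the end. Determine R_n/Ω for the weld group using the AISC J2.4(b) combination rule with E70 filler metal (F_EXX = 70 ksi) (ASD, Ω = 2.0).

R_n/Ω ≈ 128 kip

t_e = 0.707 × 0.3125 = 0.2209 in.
R_nwl = 0.6 × 70 × 0.2209 × 23 = 213.4 kip (longitudinal, 2 welds).
R_nwt = 0.6 × 70 × 0.2209 × 4.5 = 41.76 kip (transverse, base value).
(i) R_nwl + R_nwt = 255.2 kip; (ii) 0.85 R_nwl + 1.5 R_nwt = 244 kip.
R_n = max = 255.2 kip [governs: (i)]; R_n/Ω = 127.6 kip.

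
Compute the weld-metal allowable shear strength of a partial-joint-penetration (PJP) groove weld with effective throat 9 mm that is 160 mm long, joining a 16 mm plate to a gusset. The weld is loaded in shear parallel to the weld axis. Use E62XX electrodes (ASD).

R_n/Ω ≈ 268 kN

E62XX → F_EXX = 620 MPa.
Effective throat (given) t_e = 9 mm.
A_we = 9 × 160 = 1440 mm².
F_nw = 0.6 F_EXX = 372 MPa.
R_n/Ω = (372 × 1440) / 2.0 × 10⁻³ = 267.8 kN.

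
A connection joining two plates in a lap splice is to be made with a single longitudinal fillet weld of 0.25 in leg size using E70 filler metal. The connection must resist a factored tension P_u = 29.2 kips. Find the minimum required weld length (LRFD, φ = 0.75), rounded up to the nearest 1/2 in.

E70XX → F_EXX = 70 ksi.
Throat t_e = 0.707 × 0.25 = 0.1767 in.
φr_n = 0.75 × 0.6 × 70 × 0.1767 = 5.568 kips/in.
L_req = P_u / φr_n = 29.2 / 5.568 = 5.245 in total.
Round up → use L = 5.5 in.

L = 5.5 in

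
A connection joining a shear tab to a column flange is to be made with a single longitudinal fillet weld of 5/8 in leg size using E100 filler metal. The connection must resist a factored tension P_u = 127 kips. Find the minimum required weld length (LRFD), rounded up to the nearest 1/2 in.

E100XX → F_EXX = 100 ksi.
Throat t_e = 0.707 × 0.625 = 0.4419 in.
φr_n = 0.75 × 0.6 × 100 × 0.4419 = 19.88 kips/in.
L_req = P_u / φr_n = 127 / 19.88 = 6.387 in total.
Round up → use L = 6.5 in.

L = 6.5 in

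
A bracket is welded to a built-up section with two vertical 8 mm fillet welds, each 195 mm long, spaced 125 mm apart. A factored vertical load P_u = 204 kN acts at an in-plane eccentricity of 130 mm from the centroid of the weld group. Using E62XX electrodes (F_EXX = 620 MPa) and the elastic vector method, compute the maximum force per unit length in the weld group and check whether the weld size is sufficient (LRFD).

f_max ≈ 1460 N/mm; adequate

Total weld length L_w = 390 mm. Treat welds as unit-width lines.
Polar moment about centroid: J = 2[d³/12 + d(b/2)²] = 2[195³/12 + 195×62.5²] = 2759000 mm³.
Direct shear f_v = P/L_w = 204×10³ / 390 = 523.1 N/mm (vertical).
Torsion M = P·e = 204×10³ × 130 = 26520000 N·mm.
Critical point at (x, y) = (62.5, 97.5) from centroid. f_tx = M·y/J = 937.1 N/mm; f_ty = M·x/J = 600.7 N/mm.
Resultant f_max = √[f_tx² + (f_v + f_ty)²] = √[937.1² + (523.1 + 600.7)²] = 1463 N/mm.
Capacity per unit length: φr_n = 0.75 × 0.6 × 620 × (0.707 × 8) = 1578 N/mm.
1463 ≤ 1578 → adequate.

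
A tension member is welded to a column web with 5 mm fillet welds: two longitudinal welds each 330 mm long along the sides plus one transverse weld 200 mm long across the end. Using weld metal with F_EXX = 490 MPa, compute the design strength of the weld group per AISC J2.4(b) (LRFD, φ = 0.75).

φR_n ≈ 671 kN

t_e = 0.707 × 5 = 3.535 mm.
R_nwl = 0.6 × 490 × 3.535 × 660 × 10⁻³ = 685.9 kN (longitudinal, 2 welds).
R_nwt = 0.6 × 490 × 3.535 × 200 × 10⁻³ = 207.9 kN (transverse, base value).
(i) R_nwl + R_nwt = 893.8 kN; (ii) 0.85 R_nwl + 1.5 R_nwt = 894.8 kN.
R_n = max = 894.8 kN [governs: (ii)]; φR_n = 671.1 kN.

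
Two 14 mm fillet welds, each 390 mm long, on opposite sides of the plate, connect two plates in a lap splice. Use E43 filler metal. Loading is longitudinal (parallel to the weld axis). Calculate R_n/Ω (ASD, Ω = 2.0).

R_n/Ω ≈ 996 kN

E43XX → F_EXX = 430 MPa.
Effective throat t_e = 0.707 × 14 = 9.898 mm.
Total length L = 780 mm; A_we = 9.898 × 780 = 7720 mm².
F_nw = 0.6 F_EXX = 0.6 × 430 = 258 MPa.
R_n = 258 × 7720 × 10⁻³ = 1992 kN; R_n/Ω = 1992/2.0 = 995.9 kN.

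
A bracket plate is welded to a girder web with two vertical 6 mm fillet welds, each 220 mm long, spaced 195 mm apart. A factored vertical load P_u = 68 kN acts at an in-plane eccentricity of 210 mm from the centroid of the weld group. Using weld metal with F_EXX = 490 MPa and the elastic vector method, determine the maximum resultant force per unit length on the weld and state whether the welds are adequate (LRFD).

Total weld length L_w = 440 mm. Treat welds as unit-width lines.
Polar moment about centroid: J = 2[d³/12 + d(b/2)²] = 2[220³/12 + 220×97.5²] = 5957000 mm³.
Direct shear f_v = P/L_w = 68×10³ / 440 = 154.5 N/mm (vertical).
Torsion M = P·e = 68×10³ × 210 = 14280000 N·mm.
Critical point at (x, y) = (97.5, 110) from centroid. f_tx = M·y/J = 263.7 N/mm; f_ty = M·x/J = 233.7 N/mm.
Resultant f_max = √[f_tx² + (f_v + f_ty)²] = √[263.7² + (154.5 + 233.7)²] = 469.3 N/mm.
Capacity per unit length: φr_n = 0.75 × 0.6 × 490 × (0.707 × 6) = 935.4 N/mm.
469.3 ≤ 935.4 → adequate.

f_max ≈ 469 N/mm; adequate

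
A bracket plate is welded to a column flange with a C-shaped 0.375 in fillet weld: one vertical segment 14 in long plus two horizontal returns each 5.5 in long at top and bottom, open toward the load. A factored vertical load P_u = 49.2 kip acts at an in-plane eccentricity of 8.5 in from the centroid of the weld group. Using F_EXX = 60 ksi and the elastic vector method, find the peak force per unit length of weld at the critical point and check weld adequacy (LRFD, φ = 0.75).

Total weld length L_w = 25 in. Treat welds as unit-width lines.
Centroid: x̄ = 2×5.5×2.75 / 25 = 1.21 in from the vertical weld.
Polar moment about centroid: J = I_x + I_y = [14³/12 + 2×5.5×7²] + [14×1.21² + 2(5.5³/12 + 5.5×1.54²)] = 842 in³.
Direct shear f_v = P/L_w = 49.2 / 25 = 1.968 kip/in (vertical).
Torsion M = P·e = 49.2 × 8.5 = 418.2 kip·in.
Critical point at (x, y) = (4.29, 7) from centroid. f_tx = M·y/J = 3.477 kip/in; f_ty = M·x/J = 2.131 kip/in.
Resultant f_max = √[f_tx² + (f_v + f_ty)²] = √[3.477² + (1.968 + 2.131)²] = 5.375 kip/in.
Capacity per unit length: φr_n = 0.75 × 0.6 × 60 × (0.707 × 0.375) = 7.158 kip/in.
5.375 ≤ 7.158 → adequate.

f_max ≈ 5.37 kip/in; adequate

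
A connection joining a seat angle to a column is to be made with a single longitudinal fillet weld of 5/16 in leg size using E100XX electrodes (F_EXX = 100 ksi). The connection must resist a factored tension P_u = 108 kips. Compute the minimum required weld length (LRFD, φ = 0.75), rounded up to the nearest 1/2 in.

Throat t_e = 0.707 × 0.3125 = 0.2209 in.
φr_n = 0.75 × 0.6 × 100 × 0.2209 = 9.942 kips/in.
L_req = P_u / φr_n = 108 / 9.942 = 10.86 in total.
Round up → use L = 11 in.

L = 11 in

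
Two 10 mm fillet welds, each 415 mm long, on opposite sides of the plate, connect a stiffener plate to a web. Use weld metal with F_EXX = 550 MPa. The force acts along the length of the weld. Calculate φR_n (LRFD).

φR_n ≈ 1450 kN

Effective throat t_e = 0.707 × 10 = 7.07 mm.
Total length L = 830 mm; A_we = 7.07 × 830 = 5868 mm².
F_nw = 0.6 F_EXX = 0.6 × 550 = 330 MPa.
φR_n = 0.75 × 330 × 5868 × 10⁻³ = 1452 kN.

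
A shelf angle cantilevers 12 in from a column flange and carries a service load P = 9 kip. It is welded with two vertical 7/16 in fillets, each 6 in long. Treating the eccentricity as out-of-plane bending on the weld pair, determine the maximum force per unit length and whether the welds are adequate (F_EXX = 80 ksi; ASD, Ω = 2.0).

L_w = 2 × 6 = 12 in; section modulus (unit throat) S = 2 × L²/6 = 12 in².
Direct shear f_v = P/L_w = 9/12 = 0.75 kip/in.
Moment M = P × e = 9 × 12 = 108 kip·in; bending f_b = M/S = 9 kip/in.
f_max = √(f_v² + f_b²) = √(0.75² + 9²) = 9.031 kip/in.
r_n/Ω = (1/2.0) × 0.6 × 80 × (0.707 × 0.4375) = 7.423 kip/in → NOT adequate.

f_max ≈ 9.03 kip/in; NOT adequate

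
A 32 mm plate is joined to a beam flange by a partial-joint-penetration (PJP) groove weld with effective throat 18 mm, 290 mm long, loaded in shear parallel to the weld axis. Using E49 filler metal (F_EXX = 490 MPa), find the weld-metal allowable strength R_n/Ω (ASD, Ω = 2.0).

Effective throat (given) t_e = 18 mm.
A_we = 18 × 290 = 5220 mm².
F_nw = 0.6 F_EXX = 294 MPa.
R_n/Ω = (294 × 5220) / 2.0 × 10⁻³ = 767.3 kN.

R_n/Ω ≈ 767 kN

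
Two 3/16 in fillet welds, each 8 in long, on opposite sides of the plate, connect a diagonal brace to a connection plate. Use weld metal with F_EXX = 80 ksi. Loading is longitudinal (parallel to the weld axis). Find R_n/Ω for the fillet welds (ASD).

Effective throat t_e = 0.707 × 0.1875 = 0.1326 in.
Total length L = 16 in; A_we = 0.1326 × 16 = 2.121 in².
F_nw = 0.6 F_EXX = 0.6 × 80 = 48 ksi.
R_n = 48 × 2.121 = 101.8 kip; R_n/Ω = 101.8/2.0 = 50.9 kip.

R_n/Ω ≈ 50.9 kip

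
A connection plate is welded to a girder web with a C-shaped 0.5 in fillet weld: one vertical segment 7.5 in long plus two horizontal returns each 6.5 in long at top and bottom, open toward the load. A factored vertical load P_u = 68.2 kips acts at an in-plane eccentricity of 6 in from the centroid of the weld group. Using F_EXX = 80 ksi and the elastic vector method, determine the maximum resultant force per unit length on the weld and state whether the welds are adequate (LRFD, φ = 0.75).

Total weld length L_w = 20.5 in. Treat welds as unit-width lines.
Centroid: x̄ = 2×6.5×3.25 / 20.5 = 2.061 in from the vertical weld.
Polar moment about centroid: J = I_x + I_y = [7.5³/12 + 2×6.5×3.75²] + [7.5×2.061² + 2(6.5³/12 + 6.5×1.189²)] = 314 in³.
Direct shear f_v = P/L_w = 68.2 / 20.5 = 3.327 kip/in (vertical).
Torsion M = P·e = 68.2 × 6 = 409.2 kip·in.
Critical point at (x, y) = (4.439, 3.75) from centroid. f_tx = M·y/J = 4.887 kip/in; f_ty = M·x/J = 5.785 kip/in.
Resultant f_max = √[f_tx² + (f_v + f_ty)²] = √[4.887² + (3.327 + 5.785)²] = 10.34 kip/in.
Capacity per unit length: φr_n = 0.75 × 0.6 × 80 × (0.707 × 0.5) = 12.73 kip/in.
10.34 ≤ 12.73 → adequate.

f_max ≈ 10.3 kip/in; adequate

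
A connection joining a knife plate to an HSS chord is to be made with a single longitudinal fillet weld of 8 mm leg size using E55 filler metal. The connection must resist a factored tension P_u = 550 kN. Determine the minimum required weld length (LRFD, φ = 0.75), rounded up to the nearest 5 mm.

E55XX → F_EXX = 550 MPa.
Throat t_e = 0.707 × 8 = 5.656 mm.
φr_n = 0.75 × 0.6 × 550 × 5.656 × 10⁻³ = 1.4 kN/mm.
L_req = P_u / φr_n = 550 / 1.4 = 392.9 mm total.
Round up → use L = 395 mm.

L = 395 mm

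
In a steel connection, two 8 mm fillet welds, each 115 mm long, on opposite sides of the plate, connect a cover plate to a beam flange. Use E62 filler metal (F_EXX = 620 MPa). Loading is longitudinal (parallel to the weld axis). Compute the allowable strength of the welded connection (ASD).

Effective throat t_e = 0.707 × 8 = 5.656 mm.
Total length L = 230 mm; A_we = 5.656 × 230 = 1301 mm².
F_nw = 0.6 F_EXX = 0.6 × 620 = 372 MPa.
R_n = 372 × 1301 × 10⁻³ = 483.9 kN; R_n/Ω = 483.9/2.0 = 242 kN.

R_n/Ω ≈ 242 kN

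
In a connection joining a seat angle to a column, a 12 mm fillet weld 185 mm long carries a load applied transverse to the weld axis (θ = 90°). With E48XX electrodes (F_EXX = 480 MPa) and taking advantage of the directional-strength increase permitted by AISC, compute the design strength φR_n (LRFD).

t_e = 0.707 × 12 = 8.484 mm; A_we = 8.484 × 185 = 1570 mm².
Directional factor: 1.0 + 0.5 sin^1.5(90°) = 1.5.
F_nw = 0.6 × 480 × 1.5 = 432 MPa.
φR_n = 0.75 × 432 × 1570 × 10⁻³ = 508.5 kN.

φR_n ≈ 509 kN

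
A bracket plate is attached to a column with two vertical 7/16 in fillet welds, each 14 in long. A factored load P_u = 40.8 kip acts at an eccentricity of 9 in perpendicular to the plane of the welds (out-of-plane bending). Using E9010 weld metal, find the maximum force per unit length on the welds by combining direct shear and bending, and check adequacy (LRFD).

f_max ≈ 5.81 kip/in; adequate

E90XX → F_EXX = 90 ksi.
L_w = 2 × 14 = 28 in; section modulus (unit throat) S = 2 × L²/6 = 65.33 in².
Direct shear f_v = P/L_w = 40.8/28 = 1.457 kip/in.
Moment M = P × e = 40.8 × 9 = 367.2 kip·in; bending f_b = M/S = 5.62 kip/in.
f_max = √(f_v² + f_b²) = √(1.457² + 5.62²) = 5.806 kip/in.
φr_n = 0.75 × 0.6 × 90 × (0.707 × 0.4375) = 12.53 kip/in → adequate.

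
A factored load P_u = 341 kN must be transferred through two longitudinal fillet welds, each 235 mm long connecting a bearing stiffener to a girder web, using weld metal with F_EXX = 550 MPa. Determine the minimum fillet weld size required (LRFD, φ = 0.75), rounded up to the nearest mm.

Total weld length L = 470 mm.
Required throat t_e = P_u / (φ × 0.6 F_EXX × L) = 341 / (0.75 × 0.6 × 550 × 470 × 10⁻³) = 2.931 mm.
Required leg w = t_e / 0.707 = 4.146 mm → use 5 mm.

w = 5 mm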